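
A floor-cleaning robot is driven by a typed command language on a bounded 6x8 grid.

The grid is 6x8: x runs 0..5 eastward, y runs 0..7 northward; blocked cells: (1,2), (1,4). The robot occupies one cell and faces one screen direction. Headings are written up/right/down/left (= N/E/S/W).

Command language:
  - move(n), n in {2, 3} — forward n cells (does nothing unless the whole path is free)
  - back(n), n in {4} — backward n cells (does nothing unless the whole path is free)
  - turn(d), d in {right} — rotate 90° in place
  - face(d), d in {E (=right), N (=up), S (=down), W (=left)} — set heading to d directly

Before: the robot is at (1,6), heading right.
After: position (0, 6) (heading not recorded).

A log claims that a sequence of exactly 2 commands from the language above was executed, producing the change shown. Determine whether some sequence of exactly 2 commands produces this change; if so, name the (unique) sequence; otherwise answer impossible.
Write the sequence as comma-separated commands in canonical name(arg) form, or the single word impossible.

move(3), back(4)

key: order matters: swapping move(3) and back(4) lands elsewhere
from: at (1,6), heading right
1. move(3) → at (4,6), heading right
2. back(4) → at (0,6), heading right
uniquely the one of 64 2-step routes that fits.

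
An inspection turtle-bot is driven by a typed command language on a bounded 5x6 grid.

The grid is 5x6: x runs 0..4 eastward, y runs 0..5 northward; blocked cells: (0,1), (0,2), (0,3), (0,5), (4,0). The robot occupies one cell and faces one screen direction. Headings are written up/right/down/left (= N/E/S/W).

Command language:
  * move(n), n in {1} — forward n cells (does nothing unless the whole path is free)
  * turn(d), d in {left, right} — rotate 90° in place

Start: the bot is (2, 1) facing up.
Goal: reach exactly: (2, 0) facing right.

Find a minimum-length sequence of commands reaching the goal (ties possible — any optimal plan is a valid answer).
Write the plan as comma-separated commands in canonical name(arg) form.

turn(right), turn(right), move(1), turn(left)

t0: (2, 1) facing up
t=1 turn(right) ⇒ (2, 1) facing right
t=2 turn(right) ⇒ (2, 1) facing down
t=3 move(1) ⇒ (2, 0) facing down
t=4 turn(left) ⇒ (2, 0) facing right
nothing shorter than 4 reaches the goal.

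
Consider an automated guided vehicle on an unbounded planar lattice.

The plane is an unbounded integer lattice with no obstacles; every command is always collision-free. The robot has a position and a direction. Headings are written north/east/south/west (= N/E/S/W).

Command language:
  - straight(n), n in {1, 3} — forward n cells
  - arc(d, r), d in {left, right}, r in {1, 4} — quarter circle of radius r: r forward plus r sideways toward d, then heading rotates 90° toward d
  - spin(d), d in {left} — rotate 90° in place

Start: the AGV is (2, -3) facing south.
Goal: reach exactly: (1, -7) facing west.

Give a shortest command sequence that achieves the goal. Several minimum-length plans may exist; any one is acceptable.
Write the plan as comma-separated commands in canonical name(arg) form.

straight(3), arc(right, 1)

begin: (2, -3) facing south
[1] after straight(3): (2, -6) facing south
[2] after arc(right, 1): (1, -7) facing west
shorter routes all fall short; 2 is best.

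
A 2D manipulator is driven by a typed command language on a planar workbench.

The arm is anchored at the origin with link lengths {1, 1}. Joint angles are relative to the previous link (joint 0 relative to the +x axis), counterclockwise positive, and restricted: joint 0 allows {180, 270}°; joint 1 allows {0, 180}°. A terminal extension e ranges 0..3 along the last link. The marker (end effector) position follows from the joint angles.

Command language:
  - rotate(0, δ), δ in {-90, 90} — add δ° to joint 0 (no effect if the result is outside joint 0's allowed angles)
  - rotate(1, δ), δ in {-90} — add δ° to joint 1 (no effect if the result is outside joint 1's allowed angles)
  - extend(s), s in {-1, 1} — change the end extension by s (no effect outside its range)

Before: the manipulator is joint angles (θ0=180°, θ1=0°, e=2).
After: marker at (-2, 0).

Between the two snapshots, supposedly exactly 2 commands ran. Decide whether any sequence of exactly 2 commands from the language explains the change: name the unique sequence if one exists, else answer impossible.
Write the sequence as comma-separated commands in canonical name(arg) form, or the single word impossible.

extend(-1), extend(-1)

begin: joint angles (θ0=180°, θ1=0°, e=2)
[1] after extend(-1): joint angles (θ0=180°, θ1=0°, e=1)
[2] after extend(-1): joint angles (θ0=180°, θ1=0°, e=0)
all 25 alternatives checked — unique.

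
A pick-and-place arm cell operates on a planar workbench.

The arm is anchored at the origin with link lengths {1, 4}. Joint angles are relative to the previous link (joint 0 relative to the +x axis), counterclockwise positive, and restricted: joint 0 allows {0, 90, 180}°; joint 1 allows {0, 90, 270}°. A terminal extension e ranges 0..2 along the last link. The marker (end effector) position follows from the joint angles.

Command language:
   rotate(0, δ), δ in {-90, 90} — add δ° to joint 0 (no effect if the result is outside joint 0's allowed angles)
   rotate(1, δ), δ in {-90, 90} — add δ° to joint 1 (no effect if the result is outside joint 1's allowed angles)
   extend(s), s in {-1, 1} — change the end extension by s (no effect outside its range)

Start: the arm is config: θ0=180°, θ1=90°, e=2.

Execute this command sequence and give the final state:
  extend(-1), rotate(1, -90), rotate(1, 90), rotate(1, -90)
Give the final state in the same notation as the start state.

config: θ0=180°, θ1=0°, e=1

begin: config: θ0=180°, θ1=90°, e=2
t=1 extend(-1) ⇒ config: θ0=180°, θ1=90°, e=1
t=2 rotate(1, -90) ⇒ config: θ0=180°, θ1=0°, e=1
t=3 rotate(1, 90) ⇒ config: θ0=180°, θ1=90°, e=1
t=4 rotate(1, -90) ⇒ config: θ0=180°, θ1=0°, e=1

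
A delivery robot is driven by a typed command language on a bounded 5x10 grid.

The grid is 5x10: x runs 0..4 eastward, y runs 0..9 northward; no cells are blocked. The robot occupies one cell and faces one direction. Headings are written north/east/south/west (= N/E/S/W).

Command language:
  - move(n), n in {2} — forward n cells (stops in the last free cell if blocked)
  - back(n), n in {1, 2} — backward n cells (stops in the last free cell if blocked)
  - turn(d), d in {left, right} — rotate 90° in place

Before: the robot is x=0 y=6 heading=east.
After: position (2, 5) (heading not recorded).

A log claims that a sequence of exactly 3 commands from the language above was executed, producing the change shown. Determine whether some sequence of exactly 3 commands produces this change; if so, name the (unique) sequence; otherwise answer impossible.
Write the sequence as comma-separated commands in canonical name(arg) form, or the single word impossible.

move(2), turn(left), back(1)

key: order matters: swapping move(2) and back(1) lands elsewhere
initial: x=0 y=6 heading=east
[1] after move(2): x=2 y=6 heading=east
[2] after turn(left): x=2 y=6 heading=north
[3] after back(1): x=2 y=5 heading=north
uniquely the one of 125 3-step routes that fits.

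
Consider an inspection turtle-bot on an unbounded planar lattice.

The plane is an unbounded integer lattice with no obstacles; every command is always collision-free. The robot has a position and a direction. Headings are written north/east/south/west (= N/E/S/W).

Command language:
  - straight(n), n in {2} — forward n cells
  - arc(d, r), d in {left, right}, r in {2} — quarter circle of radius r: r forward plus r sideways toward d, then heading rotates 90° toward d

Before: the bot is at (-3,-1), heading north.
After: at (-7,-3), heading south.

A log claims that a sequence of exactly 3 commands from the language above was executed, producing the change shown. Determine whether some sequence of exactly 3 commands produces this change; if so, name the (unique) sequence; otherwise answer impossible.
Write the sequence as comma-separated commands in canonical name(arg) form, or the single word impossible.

arc(left, 2), arc(left, 2), straight(2)

key: order matters: swapping arc(left, 2) and straight(2) lands elsewhere
initial: at (-3,-1), heading north
step 1 (arc(left, 2)): at (-5,1), heading west
step 2 (arc(left, 2)): at (-7,-1), heading south
step 3 (straight(2)): at (-7,-3), heading south
no other 3-command option fits: unique.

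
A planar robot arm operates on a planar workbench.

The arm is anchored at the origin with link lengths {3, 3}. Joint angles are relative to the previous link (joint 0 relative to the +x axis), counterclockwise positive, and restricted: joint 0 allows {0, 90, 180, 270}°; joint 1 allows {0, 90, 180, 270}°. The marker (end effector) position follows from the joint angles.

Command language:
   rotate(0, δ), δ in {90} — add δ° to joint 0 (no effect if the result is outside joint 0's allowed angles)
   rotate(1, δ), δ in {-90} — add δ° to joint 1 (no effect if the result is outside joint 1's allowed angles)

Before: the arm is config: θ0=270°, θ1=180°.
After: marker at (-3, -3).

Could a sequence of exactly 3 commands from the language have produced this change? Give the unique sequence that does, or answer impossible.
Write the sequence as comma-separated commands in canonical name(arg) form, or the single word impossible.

rotate(1, -90), rotate(1, -90), rotate(1, -90)

from: config: θ0=270°, θ1=180°
1. rotate(1, -90) → config: θ0=270°, θ1=90°
2. rotate(1, -90) → config: θ0=270°, θ1=0°
3. rotate(1, -90) → config: θ0=270°, θ1=270°
all 8 alternatives checked — unique.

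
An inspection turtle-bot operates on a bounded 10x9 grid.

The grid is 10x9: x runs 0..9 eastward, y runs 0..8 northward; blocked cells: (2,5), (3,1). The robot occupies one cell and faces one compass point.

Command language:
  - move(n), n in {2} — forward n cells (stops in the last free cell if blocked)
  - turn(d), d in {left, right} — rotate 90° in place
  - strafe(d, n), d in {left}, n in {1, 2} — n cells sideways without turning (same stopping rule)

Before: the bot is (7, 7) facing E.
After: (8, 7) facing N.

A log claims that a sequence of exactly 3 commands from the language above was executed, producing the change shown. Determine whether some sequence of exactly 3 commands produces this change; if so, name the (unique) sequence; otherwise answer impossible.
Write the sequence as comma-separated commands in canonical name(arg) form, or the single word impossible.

key: running strafe(left, 1) before move(2) would end elsewhere — order is forced
begin: (7, 7) facing E
step 1 (move(2)): (9, 7) facing E
step 2 (turn(left)): (9, 7) facing N
step 3 (strafe(left, 1)): (8, 7) facing N
all 125 alternatives checked — unique.

move(2), turn(left), strafe(left, 1)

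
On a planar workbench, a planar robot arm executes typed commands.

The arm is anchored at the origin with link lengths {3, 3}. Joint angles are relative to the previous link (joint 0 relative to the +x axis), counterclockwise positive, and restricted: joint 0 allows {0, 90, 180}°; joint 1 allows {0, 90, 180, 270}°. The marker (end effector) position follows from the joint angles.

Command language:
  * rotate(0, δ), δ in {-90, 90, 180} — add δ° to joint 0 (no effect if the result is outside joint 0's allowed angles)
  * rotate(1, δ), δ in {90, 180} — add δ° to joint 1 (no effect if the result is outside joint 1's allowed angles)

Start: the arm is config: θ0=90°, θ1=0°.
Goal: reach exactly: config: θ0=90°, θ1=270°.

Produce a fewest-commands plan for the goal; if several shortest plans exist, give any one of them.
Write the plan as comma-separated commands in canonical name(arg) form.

start: config: θ0=90°, θ1=0°
1. rotate(1, 90) → config: θ0=90°, θ1=90°
2. rotate(1, 180) → config: θ0=90°, θ1=270°
no 1-step plan works, so 2 is optimal.

rotate(1, 90), rotate(1, 180)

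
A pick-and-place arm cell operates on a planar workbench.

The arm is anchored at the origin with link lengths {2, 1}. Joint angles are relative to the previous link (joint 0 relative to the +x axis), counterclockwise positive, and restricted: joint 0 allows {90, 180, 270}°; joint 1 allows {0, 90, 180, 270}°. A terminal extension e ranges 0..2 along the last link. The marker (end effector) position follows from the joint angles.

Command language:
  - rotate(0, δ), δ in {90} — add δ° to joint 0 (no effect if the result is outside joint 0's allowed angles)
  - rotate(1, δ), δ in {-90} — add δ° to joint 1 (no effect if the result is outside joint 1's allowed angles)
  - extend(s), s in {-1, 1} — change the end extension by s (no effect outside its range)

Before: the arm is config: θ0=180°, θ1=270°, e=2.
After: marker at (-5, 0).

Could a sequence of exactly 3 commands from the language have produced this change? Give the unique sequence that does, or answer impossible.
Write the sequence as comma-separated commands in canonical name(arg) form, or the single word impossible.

start: config: θ0=180°, θ1=270°, e=2
1. rotate(1, -90) → config: θ0=180°, θ1=180°, e=2
2. rotate(1, -90) → config: θ0=180°, θ1=90°, e=2
3. rotate(1, -90) → config: θ0=180°, θ1=0°, e=2
all 64 alternatives checked — unique.

rotate(1, -90), rotate(1, -90), rotate(1, -90)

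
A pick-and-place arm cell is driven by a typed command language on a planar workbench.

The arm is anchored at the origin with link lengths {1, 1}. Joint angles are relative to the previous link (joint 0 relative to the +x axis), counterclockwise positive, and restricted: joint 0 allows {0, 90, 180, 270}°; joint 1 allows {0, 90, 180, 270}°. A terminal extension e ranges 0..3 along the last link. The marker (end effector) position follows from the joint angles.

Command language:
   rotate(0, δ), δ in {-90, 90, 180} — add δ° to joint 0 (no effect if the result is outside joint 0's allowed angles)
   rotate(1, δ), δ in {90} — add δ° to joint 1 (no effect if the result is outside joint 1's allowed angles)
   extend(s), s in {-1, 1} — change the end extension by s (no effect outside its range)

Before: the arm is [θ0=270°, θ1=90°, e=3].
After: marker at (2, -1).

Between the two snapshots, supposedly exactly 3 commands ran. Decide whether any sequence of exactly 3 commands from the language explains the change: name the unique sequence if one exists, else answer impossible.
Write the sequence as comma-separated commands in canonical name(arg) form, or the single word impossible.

key: order matters: swapping extend(1) and extend(-1) lands elsewhere
start: [θ0=270°, θ1=90°, e=3]
t=1 extend(1) ⇒ [θ0=270°, θ1=90°, e=3]
t=2 extend(-1) ⇒ [θ0=270°, θ1=90°, e=2]
t=3 extend(-1) ⇒ [θ0=270°, θ1=90°, e=1]
uniquely the one of 216 3-step routes that fits.

extend(1), extend(-1), extend(-1)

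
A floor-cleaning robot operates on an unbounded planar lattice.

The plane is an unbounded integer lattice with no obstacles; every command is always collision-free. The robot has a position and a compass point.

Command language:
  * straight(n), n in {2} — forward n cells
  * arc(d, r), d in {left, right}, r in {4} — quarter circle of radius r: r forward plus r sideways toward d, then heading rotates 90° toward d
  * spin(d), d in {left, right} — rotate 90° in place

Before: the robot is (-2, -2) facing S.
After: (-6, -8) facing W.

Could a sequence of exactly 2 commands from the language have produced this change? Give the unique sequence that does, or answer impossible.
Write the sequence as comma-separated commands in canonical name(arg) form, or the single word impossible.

key: cell and facing (now W) both changed — the 2 commands mix motion and turning
from: (-2, -2) facing S
step 1 (straight(2)): (-2, -4) facing S
step 2 (arc(right, 4)): (-6, -8) facing W
uniquely the one of 25 2-step routes that fits.

straight(2), arc(right, 4)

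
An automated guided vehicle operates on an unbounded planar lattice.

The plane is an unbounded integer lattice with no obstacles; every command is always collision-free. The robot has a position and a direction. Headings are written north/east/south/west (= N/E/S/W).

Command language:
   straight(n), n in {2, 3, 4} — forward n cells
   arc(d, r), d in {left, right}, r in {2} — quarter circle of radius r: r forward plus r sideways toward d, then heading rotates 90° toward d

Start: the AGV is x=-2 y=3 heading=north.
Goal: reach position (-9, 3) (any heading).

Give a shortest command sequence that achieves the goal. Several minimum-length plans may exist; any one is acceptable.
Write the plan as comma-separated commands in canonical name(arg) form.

from: x=-2 y=3 heading=north
t=1 arc(left, 2) ⇒ x=-4 y=5 heading=west
t=2 straight(3) ⇒ x=-7 y=5 heading=west
t=3 arc(left, 2) ⇒ x=-9 y=3 heading=south
nothing shorter than 3 reaches the goal.

arc(left, 2), straight(3), arc(left, 2)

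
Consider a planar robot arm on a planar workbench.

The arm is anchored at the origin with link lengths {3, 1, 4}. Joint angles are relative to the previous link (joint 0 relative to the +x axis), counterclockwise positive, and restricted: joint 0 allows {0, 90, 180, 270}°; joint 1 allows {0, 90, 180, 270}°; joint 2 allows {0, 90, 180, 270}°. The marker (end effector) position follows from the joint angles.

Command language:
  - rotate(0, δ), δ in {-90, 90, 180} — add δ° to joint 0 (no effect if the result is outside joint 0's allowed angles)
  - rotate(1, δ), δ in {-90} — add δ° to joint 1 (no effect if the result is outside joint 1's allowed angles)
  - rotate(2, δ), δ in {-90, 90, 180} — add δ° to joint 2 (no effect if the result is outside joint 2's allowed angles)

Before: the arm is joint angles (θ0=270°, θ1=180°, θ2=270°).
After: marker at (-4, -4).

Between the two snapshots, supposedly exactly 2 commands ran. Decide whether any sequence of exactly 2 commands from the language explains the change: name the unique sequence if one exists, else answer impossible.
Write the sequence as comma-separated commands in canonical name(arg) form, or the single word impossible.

initial: joint angles (θ0=270°, θ1=180°, θ2=270°)
step 1 (rotate(1, -90)): joint angles (θ0=270°, θ1=90°, θ2=270°)
step 2 (rotate(1, -90)): joint angles (θ0=270°, θ1=0°, θ2=270°)
uniquely the one of 49 2-step routes that fits.

rotate(1, -90), rotate(1, -90)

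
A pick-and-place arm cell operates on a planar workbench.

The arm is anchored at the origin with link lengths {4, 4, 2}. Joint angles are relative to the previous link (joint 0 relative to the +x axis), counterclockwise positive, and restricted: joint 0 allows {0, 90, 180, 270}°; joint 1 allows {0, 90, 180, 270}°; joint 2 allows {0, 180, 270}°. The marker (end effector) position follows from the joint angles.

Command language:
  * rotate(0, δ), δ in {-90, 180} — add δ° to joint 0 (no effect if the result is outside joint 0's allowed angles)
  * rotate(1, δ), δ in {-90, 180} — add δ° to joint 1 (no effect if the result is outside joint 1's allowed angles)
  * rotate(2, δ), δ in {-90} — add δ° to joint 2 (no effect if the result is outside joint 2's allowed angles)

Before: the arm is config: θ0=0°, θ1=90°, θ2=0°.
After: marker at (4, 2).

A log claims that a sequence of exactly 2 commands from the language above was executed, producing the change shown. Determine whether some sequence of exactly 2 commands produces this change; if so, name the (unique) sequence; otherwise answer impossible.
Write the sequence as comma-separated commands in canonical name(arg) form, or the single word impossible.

start: config: θ0=0°, θ1=90°, θ2=0°
[1] after rotate(2, -90): config: θ0=0°, θ1=90°, θ2=270°
[2] after rotate(2, -90): config: θ0=0°, θ1=90°, θ2=180°
no rival 2-sequence matches.

rotate(2, -90), rotate(2, -90)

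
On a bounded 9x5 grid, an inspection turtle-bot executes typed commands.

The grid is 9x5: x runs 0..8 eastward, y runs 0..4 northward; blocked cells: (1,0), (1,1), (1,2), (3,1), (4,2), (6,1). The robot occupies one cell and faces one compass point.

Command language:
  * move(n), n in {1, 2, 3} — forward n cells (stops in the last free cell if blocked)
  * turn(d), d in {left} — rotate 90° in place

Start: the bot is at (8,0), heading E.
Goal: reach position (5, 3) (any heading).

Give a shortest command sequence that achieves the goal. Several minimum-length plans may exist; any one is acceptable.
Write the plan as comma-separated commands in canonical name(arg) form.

turn(left), move(3), turn(left), move(3)

initial: at (8,0), heading E
[1] after turn(left): at (8,0), heading N
[2] after move(3): at (8,3), heading N
[3] after turn(left): at (8,3), heading W
[4] after move(3): at (5,3), heading W
minimal: 4 command(s), checked below 4.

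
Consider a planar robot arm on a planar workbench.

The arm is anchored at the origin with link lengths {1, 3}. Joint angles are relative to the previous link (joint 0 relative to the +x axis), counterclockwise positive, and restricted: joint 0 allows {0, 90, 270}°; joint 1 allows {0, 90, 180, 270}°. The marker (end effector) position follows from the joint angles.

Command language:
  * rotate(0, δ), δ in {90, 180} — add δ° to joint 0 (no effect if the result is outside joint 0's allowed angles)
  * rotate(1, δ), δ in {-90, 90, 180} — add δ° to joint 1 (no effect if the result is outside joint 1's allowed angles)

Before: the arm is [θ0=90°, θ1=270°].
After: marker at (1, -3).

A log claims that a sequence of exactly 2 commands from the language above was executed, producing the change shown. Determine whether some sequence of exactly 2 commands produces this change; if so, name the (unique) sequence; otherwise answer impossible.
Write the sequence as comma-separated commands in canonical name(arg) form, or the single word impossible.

rotate(0, 180), rotate(0, 90)

key: order matters: swapping rotate(0, 180) and rotate(0, 90) lands elsewhere
initial: [θ0=90°, θ1=270°]
step 1 (rotate(0, 180)): [θ0=270°, θ1=270°]
step 2 (rotate(0, 90)): [θ0=0°, θ1=270°]
uniquely the one of 25 2-step routes that fits.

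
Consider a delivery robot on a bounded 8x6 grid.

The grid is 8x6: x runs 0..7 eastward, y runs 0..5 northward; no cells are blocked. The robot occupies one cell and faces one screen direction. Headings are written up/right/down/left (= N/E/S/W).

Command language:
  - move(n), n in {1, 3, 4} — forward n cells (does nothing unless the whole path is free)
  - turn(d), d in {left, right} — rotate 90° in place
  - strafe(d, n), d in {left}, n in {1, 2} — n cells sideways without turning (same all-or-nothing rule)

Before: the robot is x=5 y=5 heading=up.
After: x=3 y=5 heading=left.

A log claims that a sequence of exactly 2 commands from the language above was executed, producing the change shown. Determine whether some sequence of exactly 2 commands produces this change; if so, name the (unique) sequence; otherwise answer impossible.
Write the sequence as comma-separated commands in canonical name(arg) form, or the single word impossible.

strafe(left, 2), turn(left)

key: order matters: swapping strafe(left, 2) and turn(left) lands elsewhere
t0: x=5 y=5 heading=up
1. strafe(left, 2) → x=3 y=5 heading=up
2. turn(left) → x=3 y=5 heading=left
no other 2-command option fits: unique.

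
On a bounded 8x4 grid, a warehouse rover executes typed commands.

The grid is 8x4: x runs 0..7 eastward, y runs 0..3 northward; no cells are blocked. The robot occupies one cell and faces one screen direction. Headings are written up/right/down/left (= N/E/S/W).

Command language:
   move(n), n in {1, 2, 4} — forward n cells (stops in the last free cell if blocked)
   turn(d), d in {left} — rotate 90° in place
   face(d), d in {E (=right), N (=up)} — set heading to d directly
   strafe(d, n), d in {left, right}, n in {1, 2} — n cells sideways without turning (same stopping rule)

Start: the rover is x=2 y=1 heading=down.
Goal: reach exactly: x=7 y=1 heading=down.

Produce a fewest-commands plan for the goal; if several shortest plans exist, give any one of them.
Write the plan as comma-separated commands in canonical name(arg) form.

start: x=2 y=1 heading=down
t=1 strafe(left, 1) ⇒ x=3 y=1 heading=down
t=2 strafe(left, 2) ⇒ x=5 y=1 heading=down
t=3 strafe(left, 2) ⇒ x=7 y=1 heading=down
minimal: 3 command(s), checked below 3.

strafe(left, 1), strafe(left, 2), strafe(left, 2)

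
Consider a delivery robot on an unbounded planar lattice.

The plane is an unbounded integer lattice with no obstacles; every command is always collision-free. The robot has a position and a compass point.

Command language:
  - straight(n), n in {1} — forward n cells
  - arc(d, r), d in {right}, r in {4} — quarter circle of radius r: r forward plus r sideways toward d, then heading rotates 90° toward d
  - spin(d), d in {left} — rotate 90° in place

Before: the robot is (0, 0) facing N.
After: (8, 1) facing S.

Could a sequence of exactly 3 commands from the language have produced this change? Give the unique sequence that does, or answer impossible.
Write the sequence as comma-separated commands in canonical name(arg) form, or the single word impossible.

key: cell and facing (now S) both changed — the 3 commands mix motion and turning
from: (0, 0) facing N
step 1 (straight(1)): (0, 1) facing N
step 2 (arc(right, 4)): (4, 5) facing E
step 3 (arc(right, 4)): (8, 1) facing S
all 27 alternatives checked — unique.

straight(1), arc(right, 4), arc(right, 4)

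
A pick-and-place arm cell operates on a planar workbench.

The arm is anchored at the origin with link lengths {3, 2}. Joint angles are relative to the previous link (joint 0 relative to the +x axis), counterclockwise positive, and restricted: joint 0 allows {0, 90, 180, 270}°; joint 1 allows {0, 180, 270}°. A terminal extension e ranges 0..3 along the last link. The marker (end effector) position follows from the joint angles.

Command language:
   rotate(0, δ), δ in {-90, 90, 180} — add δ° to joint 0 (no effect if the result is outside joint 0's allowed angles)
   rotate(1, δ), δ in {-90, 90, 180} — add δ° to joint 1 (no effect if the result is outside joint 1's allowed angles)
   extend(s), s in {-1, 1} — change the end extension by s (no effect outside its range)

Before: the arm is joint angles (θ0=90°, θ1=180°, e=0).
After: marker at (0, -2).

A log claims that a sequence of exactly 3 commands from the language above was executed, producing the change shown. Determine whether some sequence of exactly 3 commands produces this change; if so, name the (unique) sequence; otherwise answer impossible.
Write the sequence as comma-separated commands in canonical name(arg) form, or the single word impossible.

begin: joint angles (θ0=90°, θ1=180°, e=0)
1. extend(1) → joint angles (θ0=90°, θ1=180°, e=1)
2. extend(1) → joint angles (θ0=90°, θ1=180°, e=2)
3. extend(1) → joint angles (θ0=90°, θ1=180°, e=3)
no rival 3-sequence matches.

extend(1), extend(1), extend(1)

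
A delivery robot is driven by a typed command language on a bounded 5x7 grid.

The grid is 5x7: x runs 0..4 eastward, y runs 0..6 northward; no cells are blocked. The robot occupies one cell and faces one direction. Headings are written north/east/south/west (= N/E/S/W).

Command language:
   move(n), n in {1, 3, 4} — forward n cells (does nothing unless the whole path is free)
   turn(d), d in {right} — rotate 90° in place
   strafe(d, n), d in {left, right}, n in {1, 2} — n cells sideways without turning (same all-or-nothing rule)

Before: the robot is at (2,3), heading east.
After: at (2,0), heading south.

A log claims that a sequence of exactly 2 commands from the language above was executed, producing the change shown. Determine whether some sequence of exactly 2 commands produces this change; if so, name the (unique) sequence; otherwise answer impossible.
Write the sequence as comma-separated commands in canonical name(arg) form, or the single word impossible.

key: cell and facing (now S) both changed — the 2 commands mix motion and turning
initial: at (2,3), heading east
1. turn(right) → at (2,3), heading south
2. move(3) → at (2,0), heading south
all 64 alternatives checked — unique.

turn(right), move(3)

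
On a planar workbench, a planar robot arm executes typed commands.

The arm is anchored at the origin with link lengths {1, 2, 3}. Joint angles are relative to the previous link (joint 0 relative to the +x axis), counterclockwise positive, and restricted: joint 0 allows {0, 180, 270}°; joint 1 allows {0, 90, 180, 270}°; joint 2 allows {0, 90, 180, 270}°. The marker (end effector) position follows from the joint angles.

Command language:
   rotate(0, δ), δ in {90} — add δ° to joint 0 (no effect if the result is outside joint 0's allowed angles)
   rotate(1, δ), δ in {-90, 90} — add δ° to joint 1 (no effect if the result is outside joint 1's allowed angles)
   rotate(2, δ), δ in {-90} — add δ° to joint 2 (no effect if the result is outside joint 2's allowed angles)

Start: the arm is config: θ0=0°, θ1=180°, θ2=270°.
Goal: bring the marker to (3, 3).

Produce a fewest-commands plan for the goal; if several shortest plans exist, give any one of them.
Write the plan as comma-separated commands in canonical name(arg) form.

rotate(1, -90), rotate(1, -90), rotate(2, -90), rotate(2, -90)

t0: config: θ0=0°, θ1=180°, θ2=270°
step 1 (rotate(1, -90)): config: θ0=0°, θ1=90°, θ2=270°
step 2 (rotate(1, -90)): config: θ0=0°, θ1=0°, θ2=270°
step 3 (rotate(2, -90)): config: θ0=0°, θ1=0°, θ2=180°
step 4 (rotate(2, -90)): config: θ0=0°, θ1=0°, θ2=90°
no 3-step plan works, so 4 is optimal.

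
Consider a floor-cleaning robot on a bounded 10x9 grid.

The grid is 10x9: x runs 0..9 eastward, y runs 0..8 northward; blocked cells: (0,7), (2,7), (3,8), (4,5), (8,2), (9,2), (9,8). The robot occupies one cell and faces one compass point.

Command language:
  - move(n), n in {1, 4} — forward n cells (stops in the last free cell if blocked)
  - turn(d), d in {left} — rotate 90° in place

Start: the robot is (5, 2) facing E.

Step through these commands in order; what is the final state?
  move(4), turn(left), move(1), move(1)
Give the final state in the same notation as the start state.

start: (5, 2) facing E
[1] after move(4): (7, 2) facing E
[2] after turn(left): (7, 2) facing N
[3] after move(1): (7, 3) facing N
[4] after move(1): (7, 4) facing N

(7, 4) facing N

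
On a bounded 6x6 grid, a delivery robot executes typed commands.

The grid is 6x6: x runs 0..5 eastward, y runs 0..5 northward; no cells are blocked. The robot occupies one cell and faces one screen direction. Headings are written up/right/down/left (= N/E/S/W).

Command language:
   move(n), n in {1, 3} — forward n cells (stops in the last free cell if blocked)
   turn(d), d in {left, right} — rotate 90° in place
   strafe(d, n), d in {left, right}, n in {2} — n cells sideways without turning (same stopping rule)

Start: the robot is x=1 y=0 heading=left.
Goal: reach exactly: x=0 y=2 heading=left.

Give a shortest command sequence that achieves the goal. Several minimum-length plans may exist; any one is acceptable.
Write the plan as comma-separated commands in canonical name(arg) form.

t0: x=1 y=0 heading=left
1. strafe(right, 2) → x=1 y=2 heading=left
2. move(3) → x=0 y=2 heading=left
no 1-step plan works, so 2 is optimal.

strafe(right, 2), move(3)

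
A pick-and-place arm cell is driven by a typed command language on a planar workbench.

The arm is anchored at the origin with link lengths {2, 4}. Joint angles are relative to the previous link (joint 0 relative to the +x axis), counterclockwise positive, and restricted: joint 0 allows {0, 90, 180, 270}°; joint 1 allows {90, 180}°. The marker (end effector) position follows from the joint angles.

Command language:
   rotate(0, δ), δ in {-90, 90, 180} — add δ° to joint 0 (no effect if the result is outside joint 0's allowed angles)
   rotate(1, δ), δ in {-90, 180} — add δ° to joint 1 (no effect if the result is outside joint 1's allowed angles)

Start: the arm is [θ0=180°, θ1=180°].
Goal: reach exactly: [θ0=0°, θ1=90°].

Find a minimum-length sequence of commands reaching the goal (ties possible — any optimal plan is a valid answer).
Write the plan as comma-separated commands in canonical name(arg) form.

rotate(0, 180), rotate(1, -90)

initial: [θ0=180°, θ1=180°]
t=1 rotate(0, 180) ⇒ [θ0=0°, θ1=180°]
t=2 rotate(1, -90) ⇒ [θ0=0°, θ1=90°]
minimal: 2 command(s), checked below 2.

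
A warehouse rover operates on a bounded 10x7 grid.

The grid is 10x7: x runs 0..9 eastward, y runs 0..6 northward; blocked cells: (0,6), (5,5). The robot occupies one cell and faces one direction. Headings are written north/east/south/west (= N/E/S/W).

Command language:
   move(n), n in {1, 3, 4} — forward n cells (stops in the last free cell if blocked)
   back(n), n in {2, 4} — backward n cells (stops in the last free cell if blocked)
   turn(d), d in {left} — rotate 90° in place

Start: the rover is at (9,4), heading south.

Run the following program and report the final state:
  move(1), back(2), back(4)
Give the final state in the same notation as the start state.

t0: at (9,4), heading south
step 1 (move(1)): at (9,3), heading south
step 2 (back(2)): at (9,5), heading south
step 3 (back(4)): at (9,6), heading south

at (9,6), heading south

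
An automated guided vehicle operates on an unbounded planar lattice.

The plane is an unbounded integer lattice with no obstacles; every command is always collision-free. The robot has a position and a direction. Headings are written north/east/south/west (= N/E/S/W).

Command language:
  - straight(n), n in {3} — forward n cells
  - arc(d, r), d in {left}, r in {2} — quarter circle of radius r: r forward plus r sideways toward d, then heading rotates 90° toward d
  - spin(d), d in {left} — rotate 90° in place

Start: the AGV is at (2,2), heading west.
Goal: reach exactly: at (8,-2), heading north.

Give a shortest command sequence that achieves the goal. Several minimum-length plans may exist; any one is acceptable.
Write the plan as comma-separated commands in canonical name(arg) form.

from: at (2,2), heading west
step 1 (arc(left, 2)): at (0,0), heading south
step 2 (arc(left, 2)): at (2,-2), heading east
step 3 (straight(3)): at (5,-2), heading east
step 4 (straight(3)): at (8,-2), heading east
step 5 (spin(left)): at (8,-2), heading north
shorter routes all fall short; 5 is best.

arc(left, 2), arc(left, 2), straight(3), straight(3), spin(left)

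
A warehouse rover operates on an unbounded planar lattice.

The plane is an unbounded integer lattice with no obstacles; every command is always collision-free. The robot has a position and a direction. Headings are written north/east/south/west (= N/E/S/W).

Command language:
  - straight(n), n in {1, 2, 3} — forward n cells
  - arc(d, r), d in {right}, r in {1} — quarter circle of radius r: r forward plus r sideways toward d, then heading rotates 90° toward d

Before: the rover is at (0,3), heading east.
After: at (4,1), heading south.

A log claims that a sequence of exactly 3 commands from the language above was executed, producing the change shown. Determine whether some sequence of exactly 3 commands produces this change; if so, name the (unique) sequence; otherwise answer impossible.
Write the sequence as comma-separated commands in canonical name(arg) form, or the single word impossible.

key: cell and facing (now S) both changed — the 3 commands mix motion and turning
begin: at (0,3), heading east
step 1 (straight(3)): at (3,3), heading east
step 2 (arc(right, 1)): at (4,2), heading south
step 3 (straight(1)): at (4,1), heading south
no rival 3-sequence matches.

straight(3), arc(right, 1), straight(1)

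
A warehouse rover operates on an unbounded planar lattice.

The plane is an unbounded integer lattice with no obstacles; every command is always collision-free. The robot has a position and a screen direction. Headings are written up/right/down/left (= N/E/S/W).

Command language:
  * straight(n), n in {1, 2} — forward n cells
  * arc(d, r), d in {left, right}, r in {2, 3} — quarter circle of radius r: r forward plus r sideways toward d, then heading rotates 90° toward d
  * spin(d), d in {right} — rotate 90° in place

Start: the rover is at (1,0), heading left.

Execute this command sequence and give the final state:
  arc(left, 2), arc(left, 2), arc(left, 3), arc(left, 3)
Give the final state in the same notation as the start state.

at (1,2), heading left

start: at (1,0), heading left
[1] after arc(left, 2): at (-1,-2), heading down
[2] after arc(left, 2): at (1,-4), heading right
[3] after arc(left, 3): at (4,-1), heading up
[4] after arc(left, 3): at (1,2), heading left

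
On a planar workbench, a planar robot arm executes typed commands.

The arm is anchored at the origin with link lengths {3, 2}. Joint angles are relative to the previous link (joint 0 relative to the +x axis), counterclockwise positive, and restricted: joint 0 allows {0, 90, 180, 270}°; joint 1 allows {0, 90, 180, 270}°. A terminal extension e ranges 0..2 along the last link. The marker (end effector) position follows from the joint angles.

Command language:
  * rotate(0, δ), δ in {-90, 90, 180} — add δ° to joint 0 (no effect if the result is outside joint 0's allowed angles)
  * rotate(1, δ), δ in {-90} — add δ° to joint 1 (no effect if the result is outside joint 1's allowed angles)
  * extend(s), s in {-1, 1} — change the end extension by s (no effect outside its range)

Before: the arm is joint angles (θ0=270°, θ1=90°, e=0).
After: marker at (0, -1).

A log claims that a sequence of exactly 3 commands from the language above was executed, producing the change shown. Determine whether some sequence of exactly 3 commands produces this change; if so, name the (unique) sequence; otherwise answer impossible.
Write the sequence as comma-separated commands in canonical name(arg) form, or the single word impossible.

rotate(1, -90), rotate(1, -90), rotate(1, -90)

begin: joint angles (θ0=270°, θ1=90°, e=0)
t=1 rotate(1, -90) ⇒ joint angles (θ0=270°, θ1=0°, e=0)
t=2 rotate(1, -90) ⇒ joint angles (θ0=270°, θ1=270°, e=0)
t=3 rotate(1, -90) ⇒ joint angles (θ0=270°, θ1=180°, e=0)
all 216 alternatives checked — unique.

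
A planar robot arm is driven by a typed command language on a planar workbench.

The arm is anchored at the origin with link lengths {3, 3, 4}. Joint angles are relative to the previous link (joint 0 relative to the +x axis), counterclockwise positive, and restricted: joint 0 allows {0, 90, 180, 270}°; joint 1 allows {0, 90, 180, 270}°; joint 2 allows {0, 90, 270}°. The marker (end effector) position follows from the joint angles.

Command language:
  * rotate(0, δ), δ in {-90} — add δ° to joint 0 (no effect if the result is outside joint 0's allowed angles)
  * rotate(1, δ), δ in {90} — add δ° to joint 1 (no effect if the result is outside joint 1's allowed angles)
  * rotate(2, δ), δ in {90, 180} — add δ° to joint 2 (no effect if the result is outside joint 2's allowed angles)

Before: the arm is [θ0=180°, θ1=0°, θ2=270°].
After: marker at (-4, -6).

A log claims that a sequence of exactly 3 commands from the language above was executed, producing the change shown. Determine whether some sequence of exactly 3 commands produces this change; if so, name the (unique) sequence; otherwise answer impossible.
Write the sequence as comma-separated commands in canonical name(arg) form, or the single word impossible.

t0: [θ0=180°, θ1=0°, θ2=270°]
t=1 rotate(0, -90) ⇒ [θ0=90°, θ1=0°, θ2=270°]
t=2 rotate(0, -90) ⇒ [θ0=0°, θ1=0°, θ2=270°]
t=3 rotate(0, -90) ⇒ [θ0=270°, θ1=0°, θ2=270°]
uniquely the one of 64 3-step routes that fits.

rotate(0, -90), rotate(0, -90), rotate(0, -90)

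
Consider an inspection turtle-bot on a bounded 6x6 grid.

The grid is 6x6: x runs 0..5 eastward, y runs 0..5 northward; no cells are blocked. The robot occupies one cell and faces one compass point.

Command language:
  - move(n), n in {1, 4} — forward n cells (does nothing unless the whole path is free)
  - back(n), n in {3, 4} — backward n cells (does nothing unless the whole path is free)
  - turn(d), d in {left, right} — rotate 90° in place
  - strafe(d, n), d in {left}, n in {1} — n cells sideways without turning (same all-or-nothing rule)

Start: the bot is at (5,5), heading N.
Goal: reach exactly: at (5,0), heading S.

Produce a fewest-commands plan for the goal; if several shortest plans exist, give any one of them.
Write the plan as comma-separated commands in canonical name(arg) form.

turn(right), turn(right), move(1), move(4)

t0: at (5,5), heading N
1. turn(right) → at (5,5), heading E
2. turn(right) → at (5,5), heading S
3. move(1) → at (5,4), heading S
4. move(4) → at (5,0), heading S
shorter routes all fall short; 4 is best.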